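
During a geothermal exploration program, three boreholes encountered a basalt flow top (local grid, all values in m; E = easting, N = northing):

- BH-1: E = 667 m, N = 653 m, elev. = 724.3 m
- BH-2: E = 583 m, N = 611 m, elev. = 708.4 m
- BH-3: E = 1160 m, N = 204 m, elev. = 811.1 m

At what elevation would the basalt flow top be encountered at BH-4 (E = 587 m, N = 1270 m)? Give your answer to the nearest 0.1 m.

Two edge vectors: BH-1→BH-2 = (-84, -42, -15.9), BH-1→BH-3 = (493, -449, 86.8).
Normal n = (BH-1→BH-2) × (BH-1→BH-3) = (-10784.7, -547.5, 58422).
So ∂z/∂E = −n_x/n_z = 0.184600 and ∂z/∂N = −n_y/n_z = 0.009371.
Intercept c from BH-1: 724.3 − 123.13 − 6.12 = 595.05.
At (587, 1270): z = 108.4 + 11.9 + 595.05 = 715.3 m.

715.3 m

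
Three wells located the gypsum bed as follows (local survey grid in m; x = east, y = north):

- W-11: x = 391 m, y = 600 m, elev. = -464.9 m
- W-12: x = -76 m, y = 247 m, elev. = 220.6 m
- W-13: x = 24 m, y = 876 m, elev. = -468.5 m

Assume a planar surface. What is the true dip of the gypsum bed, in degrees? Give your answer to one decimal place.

Two edge vectors: W-11→W-12 = (-467, -353, 685.5), W-11→W-13 = (-367, 276, -3.6).
Normal n = (W-11→W-12) × (W-11→W-13) = (-187927.2, -253259.7, -258443).
So ∂z/∂x = −n_x/n_z = −0.72715 and ∂z/∂y = −n_y/n_z = −0.97994.
Gradient magnitude |∇z| = √(a² + b²) = √(0.52875 + 0.96029) = 1.22026.
True dip = arctan(1.22026) = 50.7°, dipping toward NE (azimuth ≈ 037°).

50.7°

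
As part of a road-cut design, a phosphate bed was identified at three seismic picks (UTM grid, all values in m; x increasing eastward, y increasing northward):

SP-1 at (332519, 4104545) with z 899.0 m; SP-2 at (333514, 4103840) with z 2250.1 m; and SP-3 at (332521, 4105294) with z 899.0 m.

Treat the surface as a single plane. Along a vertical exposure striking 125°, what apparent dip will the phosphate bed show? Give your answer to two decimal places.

48.04°

Two edge vectors: SP-1→SP-2 = (995, -705, 1351.1), SP-1→SP-3 = (2, 749, 0).
Normal n = (SP-1→SP-2) × (SP-1→SP-3) = (-1011973.9, 2702.2, 746665).
So ∂z/∂x = −n_x/n_z = 1.35533 and ∂z/∂y = −n_y/n_z = −0.00362.
Unit vector along 125° is (sin 125°, cos 125°) = (0.8192, -0.5736).
Slope in that direction = a·(0.8192) + b·(-0.5736) = 1.11229.
Apparent dip = arctan|1.11229| = 48.04° (true dip is 53.6°, so apparent ≤ true as expected).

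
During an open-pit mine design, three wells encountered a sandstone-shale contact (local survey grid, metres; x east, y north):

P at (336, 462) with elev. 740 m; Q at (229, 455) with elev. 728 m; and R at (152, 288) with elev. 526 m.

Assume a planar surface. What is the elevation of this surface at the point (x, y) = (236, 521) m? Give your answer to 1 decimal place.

Let the plane be z = a·x + b·y + c.
Q−P: −107a − 7b = −12;  R−P: −184a − 174b = −214.
Solving gives a = 0.03405, b = 1.19388.
Then c = 740 − a·336 − b·462 = 176.99.
At (236, 521): z = 8.0 + 622.0 + 176.99 = 807.0 m.

807.0 m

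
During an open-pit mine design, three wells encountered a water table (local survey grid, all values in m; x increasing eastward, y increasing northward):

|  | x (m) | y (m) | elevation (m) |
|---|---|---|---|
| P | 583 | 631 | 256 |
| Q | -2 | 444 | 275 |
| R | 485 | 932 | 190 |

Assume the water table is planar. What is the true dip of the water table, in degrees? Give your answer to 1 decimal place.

Two edge vectors: P→Q = (-585, -187, 19), P→R = (-98, 301, -66).
Normal n = (P→Q) × (P→R) = (6623, -40472, -194411).
So ∂z/∂x = −n_x/n_z = 0.03407 and ∂z/∂y = −n_y/n_z = −0.20818.
Gradient magnitude |∇z| = √(a² + b²) = √(0.00116 + 0.04334) = 0.21095.
True dip = arctan(0.21095) = 11.9°, dipping toward N (azimuth ≈ 351°).

11.9°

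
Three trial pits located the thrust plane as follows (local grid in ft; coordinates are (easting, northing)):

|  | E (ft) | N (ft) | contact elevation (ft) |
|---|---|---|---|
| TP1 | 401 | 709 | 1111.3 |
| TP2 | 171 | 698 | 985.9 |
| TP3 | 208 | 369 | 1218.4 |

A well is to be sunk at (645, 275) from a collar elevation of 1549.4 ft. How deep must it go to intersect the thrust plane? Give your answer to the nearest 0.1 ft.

Let the plane be z = a·E + b·N + c.
TP2−TP1: −230a − 11b = −125.4;  TP3−TP1: −193a − 340b = 107.1.
Solving gives a = 0.57592, b = −0.64192.
Then c = 1111.3 − a·401 − b·709 = 1335.48.
At (645, 275): z_contact = 371.47 − 176.53 + 1335.48 = 1530.42 ft.
Depth below ground = 1549.4 − 1530.42 = 19.0 ft.

19.0 ft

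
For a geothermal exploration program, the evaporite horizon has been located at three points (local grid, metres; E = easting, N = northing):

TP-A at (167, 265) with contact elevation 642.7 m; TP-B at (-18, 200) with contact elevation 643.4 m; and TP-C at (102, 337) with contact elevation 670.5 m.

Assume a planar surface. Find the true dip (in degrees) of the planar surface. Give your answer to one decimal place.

Two edge vectors: TP-A→TP-B = (-185, -65, 0.7), TP-A→TP-C = (-65, 72, 27.8).
Normal n = (TP-A→TP-B) × (TP-A→TP-C) = (-1857.4, 5097.5, -17545).
So ∂z/∂E = −n_x/n_z = −0.10586 and ∂z/∂N = −n_y/n_z = 0.29054.
Gradient magnitude |∇z| = √(a² + b²) = √(0.01121 + 0.08441) = 0.30922.
True dip = arctan(0.30922) = 17.2°, dipping toward SSE (azimuth ≈ 160°).

17.2°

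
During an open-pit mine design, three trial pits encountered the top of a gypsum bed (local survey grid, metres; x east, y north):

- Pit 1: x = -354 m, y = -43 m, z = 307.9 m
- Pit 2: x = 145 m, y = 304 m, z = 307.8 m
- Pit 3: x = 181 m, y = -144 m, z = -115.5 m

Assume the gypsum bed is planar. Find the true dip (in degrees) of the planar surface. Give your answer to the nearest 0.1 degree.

47.5°

Two edge vectors: Pit 1→Pit 2 = (499, 347, -0.1), Pit 1→Pit 3 = (535, -101, -423.4).
Normal n = (Pit 1→Pit 2) × (Pit 1→Pit 3) = (-146929.9, 211223.1, -236044).
So ∂z/∂x = −n_x/n_z = −0.62247 and ∂z/∂y = −n_y/n_z = 0.89485.
Gradient magnitude |∇z| = √(a² + b²) = √(0.38747 + 0.80075) = 1.09005.
True dip = arctan(1.09005) = 47.5°, dipping toward SE (azimuth ≈ 145°).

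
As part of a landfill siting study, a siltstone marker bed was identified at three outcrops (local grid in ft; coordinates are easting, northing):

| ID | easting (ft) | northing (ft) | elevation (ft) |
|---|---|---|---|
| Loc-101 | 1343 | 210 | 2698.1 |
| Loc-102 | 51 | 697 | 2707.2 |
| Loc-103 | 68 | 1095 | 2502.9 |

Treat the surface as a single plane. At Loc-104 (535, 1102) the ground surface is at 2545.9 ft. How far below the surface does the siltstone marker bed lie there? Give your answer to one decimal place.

138.7 ft

Let the plane be z = a·easting + b·northing + c.
Loc-102−Loc-101: −1292a + 487b = 9.1;  Loc-103−Loc-101: −1275a + 885b = −195.2.
Solving gives a = −0.197353, b = −0.504887.
Then c = 2698.1 − a·1343 − b·210 = 3069.17.
At (535, 1102): z_contact = −105.58 − 556.39 + 3069.17 = 2407.20 ft.
Depth below ground = 2545.9 − 2407.20 = 138.7 ft.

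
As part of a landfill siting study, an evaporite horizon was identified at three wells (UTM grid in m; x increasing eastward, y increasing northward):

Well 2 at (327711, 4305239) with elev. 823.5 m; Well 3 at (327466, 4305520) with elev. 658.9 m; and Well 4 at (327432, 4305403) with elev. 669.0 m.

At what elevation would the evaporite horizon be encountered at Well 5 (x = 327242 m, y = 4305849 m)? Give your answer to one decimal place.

Let the plane be z = a·x + b·y + c.
Well 3−Well 2: −245a + 281b = −164.6;  Well 4−Well 2: −279a + 164b = −154.5.
Solving gives a = 0.429631858, b = −0.211175070.
Then c = 823.5 − a·327711 − b·4305239 = 769187.56.
At (327242, 4305849): z = 140593.6 − 909288.0 + 769187.56 = 493.2 m.

493.2 m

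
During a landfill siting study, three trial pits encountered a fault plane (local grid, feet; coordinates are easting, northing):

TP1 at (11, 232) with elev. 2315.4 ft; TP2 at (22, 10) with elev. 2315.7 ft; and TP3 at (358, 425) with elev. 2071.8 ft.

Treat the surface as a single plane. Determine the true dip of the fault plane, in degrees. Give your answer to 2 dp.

Two edge vectors: TP1→TP2 = (11, -222, 0.3), TP1→TP3 = (347, 193, -243.6).
Normal n = (TP1→TP2) × (TP1→TP3) = (54021.3, 2783.7, 79157).
So ∂z/∂easting = −n_x/n_z = −0.68246 and ∂z/∂northing = −n_y/n_z = −0.03517.
Gradient magnitude |∇z| = √(a² + b²) = √(0.46575 + 0.00124) = 0.68336.
True dip = arctan(0.68336) = 34.35°, dipping toward E (azimuth ≈ 087°).

34.35°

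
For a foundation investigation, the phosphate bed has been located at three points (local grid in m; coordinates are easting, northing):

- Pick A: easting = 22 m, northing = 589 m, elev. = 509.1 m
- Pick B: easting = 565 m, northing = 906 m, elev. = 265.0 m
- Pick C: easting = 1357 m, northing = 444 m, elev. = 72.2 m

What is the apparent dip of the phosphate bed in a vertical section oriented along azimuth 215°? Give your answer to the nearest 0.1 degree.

Let the plane be z = a·easting + b·northing + c.
Pick B−Pick A: 543a + 317b = −244.1;  Pick C−Pick A: 1335a − 145b = −436.9.
Solving gives a = −0.34645, b = −0.17659.
Unit vector along 215° is (sin 215°, cos 215°) = (-0.5736, -0.8192).
Slope in that direction = a·(-0.5736) + b·(-0.8192) = 0.34337.
Apparent dip = arctan|0.34337| = 19.0° (true dip is 21.2°, so apparent ≤ true as expected).

19.0°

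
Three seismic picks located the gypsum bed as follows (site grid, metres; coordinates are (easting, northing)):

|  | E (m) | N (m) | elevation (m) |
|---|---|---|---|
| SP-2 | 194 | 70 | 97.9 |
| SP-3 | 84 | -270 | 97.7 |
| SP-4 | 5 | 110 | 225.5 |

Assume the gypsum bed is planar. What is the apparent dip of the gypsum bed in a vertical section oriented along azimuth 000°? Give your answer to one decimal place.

11.6°

Two edge vectors: SP-2→SP-3 = (-110, -340, -0.2), SP-2→SP-4 = (-189, 40, 127.6).
Normal n = (SP-2→SP-3) × (SP-2→SP-4) = (-43376, 14073.8, -68660).
So ∂z/∂E = −n_x/n_z = −0.63175 and ∂z/∂N = −n_y/n_z = 0.20498.
Unit vector along 000° is (sin 0°, cos 0°) = (0.0000, 1.0000).
Slope in that direction = a·(0.0000) + b·(1.0000) = 0.20498.
Apparent dip = arctan|0.20498| = 11.6° (true dip is 33.6°, so apparent ≤ true as expected).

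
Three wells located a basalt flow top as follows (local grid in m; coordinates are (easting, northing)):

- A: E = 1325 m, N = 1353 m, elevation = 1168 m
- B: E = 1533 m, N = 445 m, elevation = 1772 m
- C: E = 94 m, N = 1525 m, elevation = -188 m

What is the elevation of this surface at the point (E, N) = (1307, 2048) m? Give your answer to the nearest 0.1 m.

852.8 m

Two edge vectors: A→B = (208, -908, 604), A→C = (-1231, 172, -1356).
Normal n = (A→B) × (A→C) = (1127360, -461476, -1081972).
So ∂z/∂E = −n_x/n_z = 1.041949 and ∂z/∂N = −n_y/n_z = −0.426514.
Intercept c from A: 1168 − 1380.58 + 577.07 = 364.49.
At (1307, 2048): z = 1361.8 − 873.5 + 364.49 = 852.8 m.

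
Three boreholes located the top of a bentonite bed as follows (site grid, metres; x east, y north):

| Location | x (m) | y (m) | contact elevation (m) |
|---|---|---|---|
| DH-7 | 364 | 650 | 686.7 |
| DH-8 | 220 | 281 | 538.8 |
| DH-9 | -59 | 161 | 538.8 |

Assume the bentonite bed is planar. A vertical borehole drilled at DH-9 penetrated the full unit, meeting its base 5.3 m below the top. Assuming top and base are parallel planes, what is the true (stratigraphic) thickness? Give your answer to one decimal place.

4.7 m

Two edge vectors: DH-7→DH-8 = (-144, -369, -147.9), DH-7→DH-9 = (-423, -489, -147.9).
Normal n = (DH-7→DH-8) × (DH-7→DH-9) = (-17748, 41264.1, -85671).
So ∂z/∂x = −n_x/n_z = −0.20716 and ∂z/∂y = −n_y/n_z = 0.48166.
|∇z| = √(a²+b²) = 0.52432, so dip δ = arctan(0.52432) = 27.67°.
True thickness = vertical thickness × cos δ = 5.3 × cos 27.67° = 4.7 m.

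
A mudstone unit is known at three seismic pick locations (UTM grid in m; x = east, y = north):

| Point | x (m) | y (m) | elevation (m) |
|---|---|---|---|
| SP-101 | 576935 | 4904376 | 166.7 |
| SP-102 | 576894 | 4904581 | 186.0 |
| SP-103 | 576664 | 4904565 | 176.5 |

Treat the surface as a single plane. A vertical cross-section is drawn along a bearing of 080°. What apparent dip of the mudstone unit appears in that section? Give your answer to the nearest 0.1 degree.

Two edge vectors: SP-101→SP-102 = (-41, 205, 19.3), SP-101→SP-103 = (-271, 189, 9.8).
Normal n = (SP-101→SP-102) × (SP-101→SP-103) = (-1638.7, -4828.5, 47806).
So ∂z/∂x = −n_x/n_z = 0.03428 and ∂z/∂y = −n_y/n_z = 0.10100.
Unit vector along 080° is (sin 80°, cos 80°) = (0.9848, 0.1736).
Slope in that direction = a·(0.9848) + b·(0.1736) = 0.05130.
Apparent dip = arctan|0.05130| = 2.9° (true dip is 6.1°, so apparent ≤ true as expected).

2.9°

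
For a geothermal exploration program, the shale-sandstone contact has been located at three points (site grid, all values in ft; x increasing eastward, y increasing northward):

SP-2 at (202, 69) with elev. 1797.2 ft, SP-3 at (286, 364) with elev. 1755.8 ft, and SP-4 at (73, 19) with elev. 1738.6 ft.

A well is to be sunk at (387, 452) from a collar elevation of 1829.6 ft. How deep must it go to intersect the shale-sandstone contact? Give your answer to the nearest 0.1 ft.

42.7 ft

Two edge vectors: SP-2→SP-3 = (84, 295, -41.4), SP-2→SP-4 = (-129, -50, -58.6).
Normal n = (SP-2→SP-3) × (SP-2→SP-4) = (-19357, 10263, 33855).
So ∂z/∂x = −n_x/n_z = 0.57176 and ∂z/∂y = −n_y/n_z = −0.30315.
Intercept c from SP-2: 1797.2 − 115.50 + 20.92 = 1702.62.
At (387, 452): z_contact = 221.27 − 137.02 + 1702.62 = 1786.87 ft.
Depth below ground = 1829.6 − 1786.87 = 42.7 ft.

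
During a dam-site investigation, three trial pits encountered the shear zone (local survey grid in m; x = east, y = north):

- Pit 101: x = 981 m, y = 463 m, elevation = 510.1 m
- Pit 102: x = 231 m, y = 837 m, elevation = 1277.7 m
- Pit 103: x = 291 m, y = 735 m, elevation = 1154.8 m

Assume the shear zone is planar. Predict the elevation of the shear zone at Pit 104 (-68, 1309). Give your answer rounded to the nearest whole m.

1859 m

Let the plane be z = a·x + b·y + c.
Pit 102−Pit 101: −750a + 374b = 767.6;  Pit 103−Pit 101: −690a + 272b = 644.7.
Solving gives a = −0.59805, b = 0.85311.
Then c = 510.1 − a·981 − b·463 = 701.80.
At (-68, 1309): z = 40.7 + 1116.7 + 701.80 = 1859.2 m.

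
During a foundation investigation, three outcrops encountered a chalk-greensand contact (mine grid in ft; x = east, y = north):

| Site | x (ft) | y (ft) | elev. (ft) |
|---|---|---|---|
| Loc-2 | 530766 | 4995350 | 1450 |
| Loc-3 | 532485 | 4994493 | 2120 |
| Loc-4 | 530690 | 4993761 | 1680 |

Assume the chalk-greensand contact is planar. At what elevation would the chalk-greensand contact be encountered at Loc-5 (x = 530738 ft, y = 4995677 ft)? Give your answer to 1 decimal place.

Two edge vectors: Loc-2→Loc-3 = (1719, -857, 670), Loc-2→Loc-4 = (-76, -1589, 230).
Normal n = (Loc-2→Loc-3) × (Loc-2→Loc-4) = (867520, -446290, -2796623).
So ∂z/∂x = −n_x/n_z = 0.310202698 and ∂z/∂y = −n_y/n_z = −0.159581753.
Intercept c from Loc-2: 1450 − 164645.05 + 797166.71 = 633971.66.
At (530738, 4995677): z = 164636.4 − 797218.9 + 633971.66 = 1389.1 ft.

1389.1 ft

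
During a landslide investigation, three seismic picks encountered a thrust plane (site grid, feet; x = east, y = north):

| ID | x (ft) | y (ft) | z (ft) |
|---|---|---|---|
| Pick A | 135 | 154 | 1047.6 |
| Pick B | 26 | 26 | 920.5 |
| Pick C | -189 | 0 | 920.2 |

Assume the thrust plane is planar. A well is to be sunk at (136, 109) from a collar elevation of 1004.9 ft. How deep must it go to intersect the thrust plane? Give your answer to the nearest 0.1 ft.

7.2 ft

Two edge vectors: Pick A→Pick B = (-109, -128, -127.1), Pick A→Pick C = (-324, -154, -127.4).
Normal n = (Pick A→Pick B) × (Pick A→Pick C) = (-3266.2, 27293.8, -24686).
So ∂z/∂x = −n_x/n_z = −0.13231 and ∂z/∂y = −n_y/n_z = 1.10564.
Intercept c from Pick A: 1047.6 + 17.86 − 170.27 = 895.19.
At (136, 109): z_contact = −17.99 + 120.51 + 895.19 = 997.71 ft.
Depth below ground = 1004.9 − 997.71 = 7.2 ft.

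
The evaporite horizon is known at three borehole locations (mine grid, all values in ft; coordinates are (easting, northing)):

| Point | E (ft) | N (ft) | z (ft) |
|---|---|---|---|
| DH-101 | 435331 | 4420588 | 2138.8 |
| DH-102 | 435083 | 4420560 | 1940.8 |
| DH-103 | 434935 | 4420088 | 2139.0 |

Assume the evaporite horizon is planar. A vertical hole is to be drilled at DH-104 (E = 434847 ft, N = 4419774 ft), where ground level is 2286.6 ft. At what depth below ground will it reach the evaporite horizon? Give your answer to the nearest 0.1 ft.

Two edge vectors: DH-101→DH-102 = (-248, -28, -198), DH-101→DH-103 = (-396, -500, 0.2).
Normal n = (DH-101→DH-102) × (DH-101→DH-103) = (-99005.6, 78457.6, 112912).
So ∂z/∂E = −n_x/n_z = 0.876838600 and ∂z/∂N = −n_y/n_z = −0.694856171.
Intercept c from DH-101: 2138.8 − 381715.02 + 3071672.85 = 2692096.63.
At (434847, 4419774): z_contact = 381290.63 − 3071107.24 + 2692096.63 = 2280.02 ft.
Depth below ground = 2286.6 − 2280.02 = 6.6 ft.

6.6 ft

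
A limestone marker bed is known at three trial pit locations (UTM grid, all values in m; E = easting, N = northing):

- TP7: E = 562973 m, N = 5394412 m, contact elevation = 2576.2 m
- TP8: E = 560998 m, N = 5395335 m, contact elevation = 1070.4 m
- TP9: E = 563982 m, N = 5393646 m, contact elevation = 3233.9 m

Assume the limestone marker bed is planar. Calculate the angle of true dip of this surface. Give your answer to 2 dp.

45.37°

Let the plane be z = a·E + b·N + c.
TP8−TP7: −1975a + 923b = −1505.8;  TP9−TP7: 1009a − 766b = 657.7.
Solving gives a = 0.93954, b = 0.37898.
Gradient magnitude |∇z| = √(a² + b²) = √(0.88274 + 0.14363) = 1.01310.
True dip = arctan(1.01310) = 45.37°, dipping toward WSW (azimuth ≈ 248°).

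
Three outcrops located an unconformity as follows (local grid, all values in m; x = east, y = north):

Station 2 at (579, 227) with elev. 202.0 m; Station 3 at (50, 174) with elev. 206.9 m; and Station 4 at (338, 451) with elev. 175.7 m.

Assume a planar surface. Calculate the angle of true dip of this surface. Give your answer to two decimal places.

6.56°

Two edge vectors: Station 2→Station 3 = (-529, -53, 4.9), Station 2→Station 4 = (-241, 224, -26.3).
Normal n = (Station 2→Station 3) × (Station 2→Station 4) = (296.3, -15093.6, -131269).
So ∂z/∂x = −n_x/n_z = 0.00226 and ∂z/∂y = −n_y/n_z = −0.11498.
Gradient magnitude |∇z| = √(a² + b²) = √(0.00001 + 0.01322) = 0.11500.
True dip = arctan(0.11500) = 6.56°, dipping toward N (azimuth ≈ 359°).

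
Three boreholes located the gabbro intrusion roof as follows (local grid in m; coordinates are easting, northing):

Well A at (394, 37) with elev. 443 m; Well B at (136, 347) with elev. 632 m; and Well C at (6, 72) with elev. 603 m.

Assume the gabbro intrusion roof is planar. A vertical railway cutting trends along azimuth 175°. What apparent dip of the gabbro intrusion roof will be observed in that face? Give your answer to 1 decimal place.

Let the plane be z = a·easting + b·northing + c.
Well B−Well A: −258a + 310b = 189;  Well C−Well A: −388a + 35b = 160.
Solving gives a = −0.38638, b = 0.28811.
Unit vector along 175° is (sin 175°, cos 175°) = (0.0872, -0.9962).
Slope in that direction = a·(0.0872) + b·(-0.9962) = −0.32069.
Apparent dip = arctan|0.32069| = 17.8° (true dip is 25.7°, so apparent ≤ true as expected).

17.8°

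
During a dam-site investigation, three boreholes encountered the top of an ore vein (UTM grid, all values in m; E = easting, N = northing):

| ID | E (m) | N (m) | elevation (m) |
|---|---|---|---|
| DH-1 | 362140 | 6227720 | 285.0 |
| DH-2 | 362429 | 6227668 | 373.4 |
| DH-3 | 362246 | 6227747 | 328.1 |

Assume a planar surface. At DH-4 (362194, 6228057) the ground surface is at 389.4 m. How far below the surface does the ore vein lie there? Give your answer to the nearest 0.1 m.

7.5 m

Two edge vectors: DH-1→DH-2 = (289, -52, 88.4), DH-1→DH-3 = (106, 27, 43.1).
Normal n = (DH-1→DH-2) × (DH-1→DH-3) = (-4628, -3085.5, 13315).
So ∂z/∂E = −n_x/n_z = 0.347577920 and ∂z/∂N = −n_y/n_z = 0.231731130.
Intercept c from DH-1: 285 − 125871.87 − 1443156.59 = −1568743.46.
At (362194, 6228057): z_contact = 125890.64 + 1443234.69 − 1568743.46 = 381.86 m.
Depth below ground = 389.4 − 381.86 = 7.5 m.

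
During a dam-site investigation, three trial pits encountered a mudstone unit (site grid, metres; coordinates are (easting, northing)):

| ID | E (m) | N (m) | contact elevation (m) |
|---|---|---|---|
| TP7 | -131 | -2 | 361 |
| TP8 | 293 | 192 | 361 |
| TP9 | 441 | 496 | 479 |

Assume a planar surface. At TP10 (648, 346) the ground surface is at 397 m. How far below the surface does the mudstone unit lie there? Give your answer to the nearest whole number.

40 m

Two edge vectors: TP7→TP8 = (424, 194, 0), TP7→TP9 = (572, 498, 118).
Normal n = (TP7→TP8) × (TP7→TP9) = (22892, -50032, 100184).
So ∂z/∂E = −n_x/n_z = −0.22850 and ∂z/∂N = −n_y/n_z = 0.49940.
Intercept c from TP7: 361 − 29.93 + 1.00 = 332.07.
At (648, 346): z_contact = −148.1 + 172.8 + 332.07 = 356.8 m.
Depth below ground = 397 − 356.8 = 40 m.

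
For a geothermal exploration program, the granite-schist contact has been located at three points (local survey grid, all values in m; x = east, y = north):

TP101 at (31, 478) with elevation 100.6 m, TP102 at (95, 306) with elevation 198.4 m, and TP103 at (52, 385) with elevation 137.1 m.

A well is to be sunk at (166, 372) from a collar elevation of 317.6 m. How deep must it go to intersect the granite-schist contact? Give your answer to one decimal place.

Two edge vectors: TP101→TP102 = (64, -172, 97.8), TP101→TP103 = (21, -93, 36.5).
Normal n = (TP101→TP102) × (TP101→TP103) = (2817.4, -282.2, -2340).
So ∂z/∂x = −n_x/n_z = 1.20402 and ∂z/∂y = −n_y/n_z = −0.12060.
Intercept c from TP101: 100.6 − 37.32 + 57.65 = 120.92.
At (166, 372): z_contact = 199.87 − 44.86 + 120.92 = 275.93 m.
Depth below ground = 317.6 − 275.93 = 41.7 m.

41.7 m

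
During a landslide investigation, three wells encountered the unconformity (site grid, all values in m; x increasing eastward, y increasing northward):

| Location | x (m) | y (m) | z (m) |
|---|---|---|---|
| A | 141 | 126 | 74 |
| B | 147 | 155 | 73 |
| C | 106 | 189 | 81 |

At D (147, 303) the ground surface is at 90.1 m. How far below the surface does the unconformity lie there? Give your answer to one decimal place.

16.4 m

Two edge vectors: A→B = (6, 29, -1), A→C = (-35, 63, 7).
Normal n = (A→B) × (A→C) = (266, -7, 1393).
So ∂z/∂x = −n_x/n_z = −0.19095 and ∂z/∂y = −n_y/n_z = 0.00503.
Intercept c from A: 74 + 26.92 − 0.63 = 100.29.
At (147, 303): z_contact = −28.07 + 1.52 + 100.29 = 73.74 m.
Depth below ground = 90.1 − 73.74 = 16.4 m.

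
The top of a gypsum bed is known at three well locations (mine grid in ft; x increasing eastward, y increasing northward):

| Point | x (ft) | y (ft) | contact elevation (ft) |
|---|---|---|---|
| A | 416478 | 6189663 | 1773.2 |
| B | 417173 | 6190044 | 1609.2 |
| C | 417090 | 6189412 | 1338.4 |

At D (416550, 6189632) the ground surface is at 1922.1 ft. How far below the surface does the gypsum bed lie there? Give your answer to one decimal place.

Let the plane be z = a·x + b·y + c.
B−A: 695a + 381b = −164;  C−A: 612a − 251b = −434.8.
Solving gives a = −0.507394932, b = 0.495116739.
Then c = 1773.2 − a·416478 − b·6189663 = −2851513.74.
At (416550, 6189632): z_contact = −211355.36 + 3064590.41 − 2851513.74 = 1721.32 ft.
Depth below ground = 1922.1 − 1721.32 = 200.8 ft.

200.8 ft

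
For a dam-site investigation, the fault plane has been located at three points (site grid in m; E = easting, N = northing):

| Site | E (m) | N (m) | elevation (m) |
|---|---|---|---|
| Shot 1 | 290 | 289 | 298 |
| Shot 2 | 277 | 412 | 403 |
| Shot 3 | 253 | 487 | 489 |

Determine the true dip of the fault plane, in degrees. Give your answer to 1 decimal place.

Two edge vectors: Shot 1→Shot 2 = (-13, 123, 105), Shot 1→Shot 3 = (-37, 198, 191).
Normal n = (Shot 1→Shot 2) × (Shot 1→Shot 3) = (2703, -1402, 1977).
So ∂z/∂E = −n_x/n_z = −1.36722 and ∂z/∂N = −n_y/n_z = 0.70916.
Gradient magnitude |∇z| = √(a² + b²) = √(1.86930 + 0.50290) = 1.54019.
True dip = arctan(1.54019) = 57.0°, dipping toward ESE (azimuth ≈ 117°).

57.0°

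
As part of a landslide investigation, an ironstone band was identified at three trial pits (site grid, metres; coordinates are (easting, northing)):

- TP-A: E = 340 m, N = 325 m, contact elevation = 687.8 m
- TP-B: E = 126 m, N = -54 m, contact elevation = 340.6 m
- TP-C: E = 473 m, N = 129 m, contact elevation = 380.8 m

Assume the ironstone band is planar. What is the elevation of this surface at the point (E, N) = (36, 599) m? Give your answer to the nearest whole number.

Let the plane be z = a·E + b·N + c.
TP-B−TP-A: −214a − 379b = −347.2;  TP-C−TP-A: 133a − 196b = −307.
Solving gives a = −0.52302, b = 1.21142.
Then c = 687.8 − a·340 − b·325 = 471.92.
At (36, 599): z = −18.8 + 725.6 + 471.92 = 1178.7 m.

1179 m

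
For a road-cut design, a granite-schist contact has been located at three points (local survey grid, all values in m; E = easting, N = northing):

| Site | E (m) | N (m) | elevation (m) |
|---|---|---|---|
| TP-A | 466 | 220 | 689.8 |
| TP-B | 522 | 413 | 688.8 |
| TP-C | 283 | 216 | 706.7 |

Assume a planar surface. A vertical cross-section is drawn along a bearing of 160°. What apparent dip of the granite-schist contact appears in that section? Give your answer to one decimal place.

Two edge vectors: TP-A→TP-B = (56, 193, -1), TP-A→TP-C = (-183, -4, 16.9).
Normal n = (TP-A→TP-B) × (TP-A→TP-C) = (3257.7, -763.4, 35095).
So ∂z/∂E = −n_x/n_z = −0.09283 and ∂z/∂N = −n_y/n_z = 0.02175.
Unit vector along 160° is (sin 160°, cos 160°) = (0.3420, -0.9397).
Slope in that direction = a·(0.3420) + b·(-0.9397) = −0.05219.
Apparent dip = arctan|0.05219| = 3.0° (true dip is 5.4°, so apparent ≤ true as expected).

3.0°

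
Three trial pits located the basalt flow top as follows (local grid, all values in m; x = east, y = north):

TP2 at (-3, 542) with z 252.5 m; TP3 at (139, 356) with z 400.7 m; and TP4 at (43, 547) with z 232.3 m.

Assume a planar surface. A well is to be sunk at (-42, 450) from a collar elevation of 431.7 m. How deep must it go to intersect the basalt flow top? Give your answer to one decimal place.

Two edge vectors: TP2→TP3 = (142, -186, 148.2), TP2→TP4 = (46, 5, -20.2).
Normal n = (TP2→TP3) × (TP2→TP4) = (3016.2, 9685.6, 9266).
So ∂z/∂x = −n_x/n_z = −0.32551 and ∂z/∂y = −n_y/n_z = −1.04528.
Intercept c from TP2: 252.5 − 0.98 + 566.54 = 818.07.
At (-42, 450): z_contact = 13.67 − 470.38 + 818.07 = 361.36 m.
Depth below ground = 431.7 − 361.36 = 70.3 m.

70.3 m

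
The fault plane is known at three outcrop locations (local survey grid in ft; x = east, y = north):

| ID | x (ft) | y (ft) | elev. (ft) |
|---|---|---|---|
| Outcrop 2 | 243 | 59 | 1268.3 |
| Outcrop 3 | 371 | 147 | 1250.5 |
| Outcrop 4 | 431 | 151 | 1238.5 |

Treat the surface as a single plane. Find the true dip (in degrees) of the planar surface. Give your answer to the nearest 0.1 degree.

12.9°

Let the plane be z = a·x + b·y + c.
Outcrop 3−Outcrop 2: 128a + 88b = −17.8;  Outcrop 4−Outcrop 2: 188a + 92b = −29.8.
Solving gives a = −0.20654, b = 0.09815.
Gradient magnitude |∇z| = √(a² + b²) = √(0.04266 + 0.00963) = 0.22868.
True dip = arctan(0.22868) = 12.9°, dipping toward ESE (azimuth ≈ 115°).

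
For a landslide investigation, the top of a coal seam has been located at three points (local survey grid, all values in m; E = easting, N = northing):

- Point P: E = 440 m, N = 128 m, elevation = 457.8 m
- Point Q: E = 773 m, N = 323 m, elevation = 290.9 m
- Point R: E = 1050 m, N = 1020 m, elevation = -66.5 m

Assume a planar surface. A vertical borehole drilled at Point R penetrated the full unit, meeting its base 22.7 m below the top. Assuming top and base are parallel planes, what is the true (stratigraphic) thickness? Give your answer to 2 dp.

Two edge vectors: Point P→Point Q = (333, 195, -166.9), Point P→Point R = (610, 892, -524.3).
Normal n = (Point P→Point Q) × (Point P→Point R) = (46636.3, 72782.9, 178086).
So ∂z/∂E = −n_x/n_z = −0.26188 and ∂z/∂N = −n_y/n_z = −0.40870.
|∇z| = √(a²+b²) = 0.48540, so dip δ = arctan(0.48540) = 25.89°.
True thickness = vertical thickness × cos δ = 22.7 × cos 25.89° = 20.42 m.

20.42 m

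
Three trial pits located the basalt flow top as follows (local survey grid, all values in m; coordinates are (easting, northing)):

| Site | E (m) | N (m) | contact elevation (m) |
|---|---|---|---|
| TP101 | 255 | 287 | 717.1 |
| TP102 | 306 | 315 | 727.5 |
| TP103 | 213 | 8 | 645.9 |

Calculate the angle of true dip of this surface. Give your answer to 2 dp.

Let the plane be z = a·E + b·N + c.
TP102−TP101: 51a + 28b = 10.4;  TP103−TP101: −42a − 279b = −71.2.
Solving gives a = 0.06956, b = 0.24473.
Gradient magnitude |∇z| = √(a² + b²) = √(0.00484 + 0.05989) = 0.25442.
True dip = arctan(0.25442) = 14.27°, dipping toward SSW (azimuth ≈ 196°).

14.27°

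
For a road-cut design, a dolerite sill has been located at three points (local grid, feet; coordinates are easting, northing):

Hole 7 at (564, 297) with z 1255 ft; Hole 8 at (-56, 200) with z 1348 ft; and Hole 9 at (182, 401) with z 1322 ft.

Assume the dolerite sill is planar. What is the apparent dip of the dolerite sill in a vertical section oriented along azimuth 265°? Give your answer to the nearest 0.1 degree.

8.7°

Let the plane be z = a·easting + b·northing + c.
Hole 8−Hole 7: −620a − 97b = 93;  Hole 9−Hole 7: −382a + 104b = 67.
Solving gives a = −0.15927, b = 0.05923.
Unit vector along 265° is (sin 265°, cos 265°) = (-0.9962, -0.0872).
Slope in that direction = a·(-0.9962) + b·(-0.0872) = 0.15350.
Apparent dip = arctan|0.15350| = 8.7° (true dip is 9.6°, so apparent ≤ true as expected).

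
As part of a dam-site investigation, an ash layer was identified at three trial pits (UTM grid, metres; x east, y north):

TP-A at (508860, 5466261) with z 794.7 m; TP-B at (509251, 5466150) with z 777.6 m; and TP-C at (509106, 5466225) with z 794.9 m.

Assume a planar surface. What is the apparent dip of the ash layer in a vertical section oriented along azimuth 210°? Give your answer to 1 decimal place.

Let the plane be z = a·x + b·y + c.
TP-B−TP-A: 391a − 111b = −17.1;  TP-C−TP-A: 246a − 36b = 0.2.
Solving gives a = 0.04821, b = 0.32387.
Unit vector along 210° is (sin 210°, cos 210°) = (-0.5000, -0.8660).
Slope in that direction = a·(-0.5000) + b·(-0.8660) = −0.30458.
Apparent dip = arctan|0.30458| = 16.9° (true dip is 18.1°, so apparent ≤ true as expected).

16.9°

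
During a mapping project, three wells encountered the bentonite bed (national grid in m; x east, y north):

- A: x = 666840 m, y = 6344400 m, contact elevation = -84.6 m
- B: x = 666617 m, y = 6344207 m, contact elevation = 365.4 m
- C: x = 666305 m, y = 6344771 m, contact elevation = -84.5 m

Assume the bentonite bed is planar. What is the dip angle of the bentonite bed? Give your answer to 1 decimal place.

57.6°

Two edge vectors: A→B = (-223, -193, 450), A→C = (-535, 371, 0.1).
Normal n = (A→B) × (A→C) = (-166969.3, -240727.7, -185988).
So ∂z/∂x = −n_x/n_z = −0.89774 and ∂z/∂y = −n_y/n_z = −1.29432.
Gradient magnitude |∇z| = √(a² + b²) = √(0.80594 + 1.67526) = 1.57518.
True dip = arctan(1.57518) = 57.6°, dipping toward NE (azimuth ≈ 035°).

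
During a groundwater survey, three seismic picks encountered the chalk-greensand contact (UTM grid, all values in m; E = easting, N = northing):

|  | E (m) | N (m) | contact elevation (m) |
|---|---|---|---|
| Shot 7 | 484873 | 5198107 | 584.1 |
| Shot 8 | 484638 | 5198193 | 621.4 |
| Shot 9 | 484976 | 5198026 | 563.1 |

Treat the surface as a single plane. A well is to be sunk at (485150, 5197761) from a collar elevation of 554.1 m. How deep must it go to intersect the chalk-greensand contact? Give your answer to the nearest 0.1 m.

Two edge vectors: Shot 7→Shot 8 = (-235, 86, 37.3), Shot 7→Shot 9 = (103, -81, -21).
Normal n = (Shot 7→Shot 8) × (Shot 7→Shot 9) = (1215.3, -1093.1, 10177).
So ∂z/∂E = −n_x/n_z = −0.119416331 and ∂z/∂N = −n_y/n_z = 0.107408863.
Intercept c from Shot 7: 584.1 + 57901.75 − 558322.76 = −499836.91.
At (485150, 5197761): z_contact = −57934.83 + 558285.60 − 499836.91 = 513.86 m.
Depth below ground = 554.1 − 513.86 = 40.2 m.

40.2 m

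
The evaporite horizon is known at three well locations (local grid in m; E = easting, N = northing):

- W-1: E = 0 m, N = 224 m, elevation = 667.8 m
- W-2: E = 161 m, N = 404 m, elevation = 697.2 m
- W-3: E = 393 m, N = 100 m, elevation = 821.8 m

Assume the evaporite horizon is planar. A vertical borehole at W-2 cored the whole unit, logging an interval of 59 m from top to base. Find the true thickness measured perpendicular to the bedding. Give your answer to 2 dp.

55.24 m

Let the plane be z = a·E + b·N + c.
W-2−W-1: 161a + 180b = 29.4;  W-3−W-1: 393a − 124b = 154.
Solving gives a = 0.34580, b = −0.14597.
|∇z| = √(a²+b²) = 0.37535, so dip δ = arctan(0.37535) = 20.57°.
True thickness = vertical thickness × cos δ = 59 × cos 20.57° = 55.24 m.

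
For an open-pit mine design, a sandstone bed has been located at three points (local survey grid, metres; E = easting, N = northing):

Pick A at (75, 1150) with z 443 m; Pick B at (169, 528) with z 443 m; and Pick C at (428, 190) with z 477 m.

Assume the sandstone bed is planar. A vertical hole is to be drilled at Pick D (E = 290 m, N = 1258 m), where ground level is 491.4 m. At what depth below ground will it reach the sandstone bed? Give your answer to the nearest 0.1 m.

Let the plane be z = a·E + b·N + c.
Pick B−Pick A: 94a − 622b = 0;  Pick C−Pick A: 353a − 960b = 34.
Solving gives a = 0.163525, b = 0.024713.
Then c = 443 − a·75 − b·1150 = 402.32.
At (290, 1258): z_contact = 47.42 + 31.09 + 402.32 = 480.83 m.
Depth below ground = 491.4 − 480.83 = 10.6 m.

10.6 m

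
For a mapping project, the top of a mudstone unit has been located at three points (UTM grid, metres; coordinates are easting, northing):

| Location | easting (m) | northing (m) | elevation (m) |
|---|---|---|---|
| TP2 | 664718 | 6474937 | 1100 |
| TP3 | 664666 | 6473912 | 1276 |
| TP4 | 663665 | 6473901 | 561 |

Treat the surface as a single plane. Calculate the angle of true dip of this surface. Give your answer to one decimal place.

Let the plane be z = a·easting + b·northing + c.
TP3−TP2: −52a − 1025b = 176;  TP4−TP2: −1053a − 1036b = −539.
Solving gives a = 0.71657, b = −0.20806.
Gradient magnitude |∇z| = √(a² + b²) = √(0.51348 + 0.04329) = 0.74617.
True dip = arctan(0.74617) = 36.7°, dipping toward WNW (azimuth ≈ 286°).

36.7°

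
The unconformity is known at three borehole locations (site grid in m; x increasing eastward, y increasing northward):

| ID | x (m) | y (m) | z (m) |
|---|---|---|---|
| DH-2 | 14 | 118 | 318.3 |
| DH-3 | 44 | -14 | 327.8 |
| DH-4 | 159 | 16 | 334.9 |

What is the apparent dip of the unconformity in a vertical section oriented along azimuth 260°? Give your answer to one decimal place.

3.7°

Two edge vectors: DH-2→DH-3 = (30, -132, 9.5), DH-2→DH-4 = (145, -102, 16.6).
Normal n = (DH-2→DH-3) × (DH-2→DH-4) = (-1222.2, 879.5, 16080).
So ∂z/∂x = −n_x/n_z = 0.07601 and ∂z/∂y = −n_y/n_z = −0.05470.
Unit vector along 260° is (sin 260°, cos 260°) = (-0.9848, -0.1736).
Slope in that direction = a·(-0.9848) + b·(-0.1736) = −0.06536.
Apparent dip = arctan|0.06536| = 3.7° (true dip is 5.3°, so apparent ≤ true as expected).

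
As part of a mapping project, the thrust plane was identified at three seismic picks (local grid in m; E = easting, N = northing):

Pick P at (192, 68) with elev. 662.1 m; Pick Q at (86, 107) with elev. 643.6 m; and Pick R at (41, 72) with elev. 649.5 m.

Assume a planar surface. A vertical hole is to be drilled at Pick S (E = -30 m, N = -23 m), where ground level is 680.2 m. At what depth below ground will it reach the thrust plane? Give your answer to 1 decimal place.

Two edge vectors: Pick P→Pick Q = (-106, 39, -18.5), Pick P→Pick R = (-151, 4, -12.6).
Normal n = (Pick P→Pick Q) × (Pick P→Pick R) = (-417.4, 1457.9, 5465).
So ∂z/∂E = −n_x/n_z = 0.07638 and ∂z/∂N = −n_y/n_z = −0.26677.
Intercept c from Pick P: 662.1 − 14.66 + 18.14 = 665.58.
At (-30, -23): z_contact = −2.29 + 6.14 + 665.58 = 669.42 m.
Depth below ground = 680.2 − 669.42 = 10.8 m.

10.8 m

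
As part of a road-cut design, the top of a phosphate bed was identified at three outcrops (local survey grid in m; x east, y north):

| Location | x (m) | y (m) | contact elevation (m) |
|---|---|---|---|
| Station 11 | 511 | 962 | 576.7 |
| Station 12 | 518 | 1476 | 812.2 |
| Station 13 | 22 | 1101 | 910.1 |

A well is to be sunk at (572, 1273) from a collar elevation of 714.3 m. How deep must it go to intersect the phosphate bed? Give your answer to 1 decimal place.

Let the plane be z = a·x + b·y + c.
Station 12−Station 11: 7a + 514b = 235.5;  Station 13−Station 11: −489a + 139b = 333.4.
Solving gives a = −0.549436, b = 0.465654.
Then c = 576.7 − a·511 − b·962 = 409.50.
At (572, 1273): z_contact = −314.28 + 592.78 + 409.50 = 688.00 m.
Depth below ground = 714.3 − 688.00 = 26.3 m.

26.3 m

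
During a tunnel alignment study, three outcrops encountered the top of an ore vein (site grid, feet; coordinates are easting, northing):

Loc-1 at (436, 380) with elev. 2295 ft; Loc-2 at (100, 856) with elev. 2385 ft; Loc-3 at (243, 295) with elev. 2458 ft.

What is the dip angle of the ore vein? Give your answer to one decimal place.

37.7°

Two edge vectors: Loc-1→Loc-2 = (-336, 476, 90), Loc-1→Loc-3 = (-193, -85, 163).
Normal n = (Loc-1→Loc-2) × (Loc-1→Loc-3) = (85238, 37398, 120428).
So ∂z/∂easting = −n_x/n_z = −0.70779 and ∂z/∂northing = −n_y/n_z = −0.31054.
Gradient magnitude |∇z| = √(a² + b²) = √(0.50097 + 0.09644) = 0.77292.
True dip = arctan(0.77292) = 37.7°, dipping toward ENE (azimuth ≈ 066°).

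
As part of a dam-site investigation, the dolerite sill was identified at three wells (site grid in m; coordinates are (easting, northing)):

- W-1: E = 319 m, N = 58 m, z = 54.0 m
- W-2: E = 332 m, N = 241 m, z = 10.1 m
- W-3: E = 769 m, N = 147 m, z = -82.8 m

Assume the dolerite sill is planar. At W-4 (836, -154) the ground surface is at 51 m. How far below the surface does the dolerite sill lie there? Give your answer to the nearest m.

Let the plane be z = a·E + b·N + c.
W-2−W-1: 13a + 183b = −43.9;  W-3−W-1: 450a + 89b = −136.8.
Solving gives a = −0.26021, b = −0.22141.
Then c = 54 − a·319 − b·58 = 149.85.
At (836, -154): z_contact = −217.5 + 34.1 + 149.85 = -33.6 m.
Depth below ground = 51 − (-33.6) = 85 m.

85 m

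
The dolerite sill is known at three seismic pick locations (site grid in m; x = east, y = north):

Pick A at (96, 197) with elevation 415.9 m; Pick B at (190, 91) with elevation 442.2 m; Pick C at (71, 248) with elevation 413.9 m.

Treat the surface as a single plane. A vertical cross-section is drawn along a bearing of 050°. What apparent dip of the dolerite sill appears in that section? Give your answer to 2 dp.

28.56°

Let the plane be z = a·x + b·y + c.
Pick B−Pick A: 94a − 106b = 26.3;  Pick C−Pick A: −25a + 51b = −2.
Solving gives a = 0.52673, b = 0.21898.
Unit vector along 050° is (sin 50°, cos 50°) = (0.7660, 0.6428).
Slope in that direction = a·(0.7660) + b·(0.6428) = 0.54426.
Apparent dip = arctan|0.54426| = 28.56° (true dip is 29.7°, so apparent ≤ true as expected).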